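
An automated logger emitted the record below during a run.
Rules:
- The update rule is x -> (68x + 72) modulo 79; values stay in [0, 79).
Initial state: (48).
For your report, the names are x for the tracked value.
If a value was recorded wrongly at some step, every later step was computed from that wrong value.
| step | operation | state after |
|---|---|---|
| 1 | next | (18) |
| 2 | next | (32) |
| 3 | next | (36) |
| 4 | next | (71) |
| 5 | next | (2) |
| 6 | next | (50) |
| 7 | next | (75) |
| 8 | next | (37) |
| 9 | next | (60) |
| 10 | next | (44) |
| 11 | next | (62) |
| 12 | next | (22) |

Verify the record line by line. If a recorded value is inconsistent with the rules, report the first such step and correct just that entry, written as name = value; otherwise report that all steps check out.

Recomputing the run from the initial state:
step 1: x = 18
step 2: x = 32
step 3: x = 36
step 4: x = 71
step 5: x = 2
step 6: x = 50
step 7: x = 75
step 8: x = 37
step 9: x = 60
step 10: x = 44
step 11: x = 62
step 12: x = 22
This matches the record at every step.

no error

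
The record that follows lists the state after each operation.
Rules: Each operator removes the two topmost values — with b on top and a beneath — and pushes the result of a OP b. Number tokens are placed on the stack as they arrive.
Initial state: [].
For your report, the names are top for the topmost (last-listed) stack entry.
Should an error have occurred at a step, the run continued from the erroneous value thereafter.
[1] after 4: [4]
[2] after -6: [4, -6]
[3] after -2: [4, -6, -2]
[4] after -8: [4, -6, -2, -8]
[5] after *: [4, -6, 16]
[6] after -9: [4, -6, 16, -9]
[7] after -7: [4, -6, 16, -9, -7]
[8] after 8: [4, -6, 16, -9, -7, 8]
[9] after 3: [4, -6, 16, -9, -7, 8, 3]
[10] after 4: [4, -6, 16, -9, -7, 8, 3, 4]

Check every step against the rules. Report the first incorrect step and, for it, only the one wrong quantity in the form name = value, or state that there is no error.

Step 1: push 4: top = 4 — verified.
Step 2: push -6: top = -6 — exactly as logged.
Step 3: push -2: top = -2 — consistent with the record.
Step 4: push -8: top = -8 — same as recorded.
Step 5: -2 * -8 = 16 — checks out.
Step 6: push -9: top = -9 — same as recorded.
Step 7: push -7: top = -7 — confirmed correct.
Step 8: push 8: top = 8 — agrees with the record.
Step 9: push 3: top = 3 — in agreement.
Step 10: push 4: top = 4 — agrees with the record.
Every step is consistent.

no error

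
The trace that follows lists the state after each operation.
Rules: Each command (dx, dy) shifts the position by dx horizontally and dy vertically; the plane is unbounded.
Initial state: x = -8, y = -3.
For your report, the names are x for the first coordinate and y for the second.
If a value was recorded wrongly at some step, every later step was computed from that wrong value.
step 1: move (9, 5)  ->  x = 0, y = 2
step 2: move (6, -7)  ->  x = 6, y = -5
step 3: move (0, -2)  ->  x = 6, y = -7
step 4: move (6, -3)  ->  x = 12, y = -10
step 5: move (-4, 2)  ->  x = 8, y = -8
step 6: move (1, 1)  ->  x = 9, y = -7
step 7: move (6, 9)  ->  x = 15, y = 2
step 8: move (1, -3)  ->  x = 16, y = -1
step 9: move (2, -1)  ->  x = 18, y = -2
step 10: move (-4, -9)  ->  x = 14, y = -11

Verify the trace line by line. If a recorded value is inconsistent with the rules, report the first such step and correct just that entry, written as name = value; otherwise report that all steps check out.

step 1, x = 1

Recomputing the run from the initial state:
step 1: x = 1, y = 2
step 2: x = 7, y = -5
step 3: x = 7, y = -7
step 4: x = 13, y = -10
step 5: x = 9, y = -8
step 6: x = 10, y = -7
step 7: x = 16, y = 2
step 8: x = 17, y = -1
step 9: x = 19, y = -2
step 10: x = 15, y = -11
The first disagreement with the trace is at step 1, where the value should be x = 1.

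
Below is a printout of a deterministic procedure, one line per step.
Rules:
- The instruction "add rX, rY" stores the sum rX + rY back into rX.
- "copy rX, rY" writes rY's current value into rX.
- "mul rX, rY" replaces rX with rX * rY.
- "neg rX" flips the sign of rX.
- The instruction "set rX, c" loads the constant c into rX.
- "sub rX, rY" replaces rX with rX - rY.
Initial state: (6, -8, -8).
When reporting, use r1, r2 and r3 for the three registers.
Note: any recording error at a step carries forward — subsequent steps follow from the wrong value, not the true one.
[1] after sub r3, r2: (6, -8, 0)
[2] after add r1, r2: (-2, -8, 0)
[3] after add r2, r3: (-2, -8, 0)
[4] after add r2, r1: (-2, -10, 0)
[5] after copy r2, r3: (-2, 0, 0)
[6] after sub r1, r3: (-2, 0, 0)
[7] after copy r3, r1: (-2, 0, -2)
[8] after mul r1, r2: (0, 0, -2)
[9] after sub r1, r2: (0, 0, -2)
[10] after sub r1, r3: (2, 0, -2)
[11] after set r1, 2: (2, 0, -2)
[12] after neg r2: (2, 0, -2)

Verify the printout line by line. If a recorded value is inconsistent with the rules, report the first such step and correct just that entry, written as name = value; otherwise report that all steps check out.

no error

Step 1: r3 = -8 - -8 = 0 — exactly as logged.
Step 2: r1 = 6 + -8 = -2 — matches.
Step 3: r2 = -8 + 0 = -8 — same as recorded.
Step 4: r2 = -8 + -2 = -10 — in agreement.
Step 5: r2 = 0 — confirmed correct.
Step 6: r1 = -2 - 0 = -2 — same as recorded.
Step 7: r3 = -2 — confirmed correct.
Step 8: r1 = -2 * 0 = 0 — exactly as logged.
Step 9: r1 = 0 - 0 = 0 — exactly as logged.
Step 10: r1 = 0 - -2 = 2 — checks out.
Step 11: r1 = 2 — confirmed correct.
Step 12: r2 = -(0) = 0 — in agreement.
Every step is consistent.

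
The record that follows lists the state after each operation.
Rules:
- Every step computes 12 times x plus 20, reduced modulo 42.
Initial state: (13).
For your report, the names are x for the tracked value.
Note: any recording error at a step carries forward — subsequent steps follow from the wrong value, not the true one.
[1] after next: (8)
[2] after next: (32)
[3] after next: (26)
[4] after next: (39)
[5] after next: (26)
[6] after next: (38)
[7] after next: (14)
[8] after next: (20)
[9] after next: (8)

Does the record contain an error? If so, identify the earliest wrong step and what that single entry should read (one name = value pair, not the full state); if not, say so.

1. x = (12*13 + 20) mod 42 = 8 (in agreement)
2. x = (12*8 + 20) mod 42 = 32 (exactly as logged)
3. x = (12*32 + 20) mod 42 = 26 (no discrepancy)
4. x = (12*26 + 20) mod 42 = 38 (this is not what the record shows)
Conclusion: step 4 carries the first error; the entry should be x = 38.

step 4, x = 38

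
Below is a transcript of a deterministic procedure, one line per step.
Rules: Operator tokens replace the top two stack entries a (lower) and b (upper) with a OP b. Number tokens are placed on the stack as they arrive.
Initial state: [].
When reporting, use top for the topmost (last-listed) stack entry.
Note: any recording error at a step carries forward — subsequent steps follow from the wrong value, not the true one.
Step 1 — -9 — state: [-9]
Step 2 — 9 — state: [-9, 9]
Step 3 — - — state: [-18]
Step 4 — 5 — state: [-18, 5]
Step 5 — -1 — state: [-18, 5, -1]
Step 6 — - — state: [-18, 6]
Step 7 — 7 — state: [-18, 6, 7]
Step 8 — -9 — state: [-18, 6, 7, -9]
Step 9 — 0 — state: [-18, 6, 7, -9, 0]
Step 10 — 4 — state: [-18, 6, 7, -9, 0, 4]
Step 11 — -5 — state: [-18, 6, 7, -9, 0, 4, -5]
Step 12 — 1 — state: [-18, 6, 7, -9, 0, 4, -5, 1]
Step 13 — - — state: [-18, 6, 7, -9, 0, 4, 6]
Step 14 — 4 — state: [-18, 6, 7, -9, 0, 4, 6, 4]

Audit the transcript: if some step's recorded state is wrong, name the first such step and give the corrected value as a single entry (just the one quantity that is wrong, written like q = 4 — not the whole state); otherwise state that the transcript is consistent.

step 13, top = -6

step 1: push -9: top = -9 -> exactly as logged
step 2: push 9: top = 9 -> exactly as logged
step 3: -9 - 9 = -18 -> same as recorded
step 4: push 5: top = 5 -> confirmed correct
step 5: push -1: top = -1 -> no discrepancy
step 6: 5 - -1 = 6 -> checks out
step 7: push 7: top = 7 -> consistent with the transcript
step 8: push -9: top = -9 -> exactly as logged
step 9: push 0: top = 0 -> checks out
step 10: push 4: top = 4 -> verified
step 11: push -5: top = -5 -> no discrepancy
step 12: push 1: top = 1 -> in agreement
step 13: -5 - 1 = -6 -> the transcript disagrees here
The audit stops at step 13: the recorded entry is wrong and should be top = -6.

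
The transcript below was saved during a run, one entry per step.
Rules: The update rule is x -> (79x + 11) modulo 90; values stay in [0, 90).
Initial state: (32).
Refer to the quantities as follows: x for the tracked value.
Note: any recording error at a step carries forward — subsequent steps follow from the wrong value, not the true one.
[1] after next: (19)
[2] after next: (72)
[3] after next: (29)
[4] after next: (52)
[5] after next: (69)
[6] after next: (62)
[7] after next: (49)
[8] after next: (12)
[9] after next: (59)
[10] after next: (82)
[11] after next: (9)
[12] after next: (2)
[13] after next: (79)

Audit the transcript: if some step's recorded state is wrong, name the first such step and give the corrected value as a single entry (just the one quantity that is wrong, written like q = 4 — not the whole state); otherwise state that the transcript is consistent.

Recomputing the run from the initial state:
step 1: x = 19
step 2: x = 72
step 3: x = 29
step 4: x = 52
step 5: x = 69
step 6: x = 62
step 7: x = 49
step 8: x = 12
step 9: x = 59
step 10: x = 82
step 11: x = 9
step 12: x = 2
step 13: x = 79
This matches the transcript at every step.

no error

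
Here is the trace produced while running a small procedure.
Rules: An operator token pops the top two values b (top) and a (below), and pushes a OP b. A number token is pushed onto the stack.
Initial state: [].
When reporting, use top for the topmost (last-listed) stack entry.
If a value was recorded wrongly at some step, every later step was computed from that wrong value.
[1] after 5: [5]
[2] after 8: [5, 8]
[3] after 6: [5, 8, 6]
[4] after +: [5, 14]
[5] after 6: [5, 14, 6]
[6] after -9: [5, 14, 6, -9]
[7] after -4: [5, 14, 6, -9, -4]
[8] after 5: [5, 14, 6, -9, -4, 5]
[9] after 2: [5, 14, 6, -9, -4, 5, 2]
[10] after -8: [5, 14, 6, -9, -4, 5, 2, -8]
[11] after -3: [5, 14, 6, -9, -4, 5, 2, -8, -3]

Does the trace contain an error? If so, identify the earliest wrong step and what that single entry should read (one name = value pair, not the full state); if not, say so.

no error

Step 1: push 5: top = 5 — consistent with the trace.
Step 2: push 8: top = 8 — verified.
Step 3: push 6: top = 6 — matches.
Step 4: 8 + 6 = 14 — agrees with the trace.
Step 5: push 6: top = 6 — consistent with the trace.
Step 6: push -9: top = -9 — verified.
Step 7: push -4: top = -4 — consistent with the trace.
Step 8: push 5: top = 5 — matches.
Step 9: push 2: top = 2 — no discrepancy.
Step 10: push -8: top = -8 — agrees with the trace.
Step 11: push -3: top = -3 — checks out.
All entries verified; no error found.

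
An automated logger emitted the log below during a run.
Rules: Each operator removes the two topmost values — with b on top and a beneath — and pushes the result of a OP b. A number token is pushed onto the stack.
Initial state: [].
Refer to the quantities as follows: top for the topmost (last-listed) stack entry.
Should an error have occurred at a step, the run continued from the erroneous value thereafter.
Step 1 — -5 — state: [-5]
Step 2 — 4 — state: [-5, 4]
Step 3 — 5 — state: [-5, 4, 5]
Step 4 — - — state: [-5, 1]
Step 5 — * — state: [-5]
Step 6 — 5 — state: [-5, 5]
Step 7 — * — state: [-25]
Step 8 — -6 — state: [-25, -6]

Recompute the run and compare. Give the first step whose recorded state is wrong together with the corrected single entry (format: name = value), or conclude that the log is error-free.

Step 1: push -5: top = -5 — no discrepancy.
Step 2: push 4: top = 4 — in agreement.
Step 3: push 5: top = 5 — agrees with the log.
Step 4: 4 - 5 = -1 — the recorded entry deviates here.
That makes step 4 the first incorrect line — top = -1 is what it should show.

step 4, top = -1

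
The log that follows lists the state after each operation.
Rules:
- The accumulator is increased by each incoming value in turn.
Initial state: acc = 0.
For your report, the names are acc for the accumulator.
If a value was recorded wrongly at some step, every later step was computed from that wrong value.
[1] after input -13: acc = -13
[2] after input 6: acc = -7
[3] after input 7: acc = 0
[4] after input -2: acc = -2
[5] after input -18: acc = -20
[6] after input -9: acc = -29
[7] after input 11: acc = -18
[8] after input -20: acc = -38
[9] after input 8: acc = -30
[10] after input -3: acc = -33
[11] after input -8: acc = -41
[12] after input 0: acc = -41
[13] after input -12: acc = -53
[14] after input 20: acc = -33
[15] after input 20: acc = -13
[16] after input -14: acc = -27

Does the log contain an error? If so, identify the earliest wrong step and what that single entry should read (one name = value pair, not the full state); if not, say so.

no error

Recomputing the run from the initial state:
step 1: acc = -13
step 2: acc = -7
step 3: acc = 0
step 4: acc = -2
step 5: acc = -20
step 6: acc = -29
step 7: acc = -18
step 8: acc = -38
step 9: acc = -30
step 10: acc = -33
step 11: acc = -41
step 12: acc = -41
step 13: acc = -53
step 14: acc = -33
step 15: acc = -13
step 16: acc = -27
This matches the log at every step.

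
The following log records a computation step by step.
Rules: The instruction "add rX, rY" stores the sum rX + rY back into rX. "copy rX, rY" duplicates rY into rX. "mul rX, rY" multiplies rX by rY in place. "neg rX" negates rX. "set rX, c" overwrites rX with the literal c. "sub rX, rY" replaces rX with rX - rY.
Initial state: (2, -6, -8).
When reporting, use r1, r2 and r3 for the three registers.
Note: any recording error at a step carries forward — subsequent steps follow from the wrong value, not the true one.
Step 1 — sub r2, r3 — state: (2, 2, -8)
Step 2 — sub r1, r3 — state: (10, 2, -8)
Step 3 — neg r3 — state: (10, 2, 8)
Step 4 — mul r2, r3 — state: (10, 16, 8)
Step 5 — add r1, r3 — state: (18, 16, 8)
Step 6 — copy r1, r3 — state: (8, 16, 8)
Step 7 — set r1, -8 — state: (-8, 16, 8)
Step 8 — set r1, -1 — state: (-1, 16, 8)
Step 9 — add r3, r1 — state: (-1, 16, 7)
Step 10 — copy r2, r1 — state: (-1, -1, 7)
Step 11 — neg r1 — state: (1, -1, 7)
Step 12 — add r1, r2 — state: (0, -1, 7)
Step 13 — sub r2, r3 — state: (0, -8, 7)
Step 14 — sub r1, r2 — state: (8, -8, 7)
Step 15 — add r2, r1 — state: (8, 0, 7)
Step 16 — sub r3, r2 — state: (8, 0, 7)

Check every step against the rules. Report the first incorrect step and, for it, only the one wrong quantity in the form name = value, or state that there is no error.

step 1: r2 = -6 - -8 = 2 -> consistent with the log
step 2: r1 = 2 - -8 = 10 -> same as recorded
step 3: r3 = -(-8) = 8 -> same as recorded
step 4: r2 = 2 * 8 = 16 -> matches
step 5: r1 = 10 + 8 = 18 -> confirmed correct
step 6: r1 = 8 -> agrees with the log
step 7: r1 = -8 -> agrees with the log
step 8: r1 = -1 -> confirmed correct
step 9: r3 = 8 + -1 = 7 -> exactly as logged
step 10: r2 = -1 -> consistent with the log
step 11: r1 = -(-1) = 1 -> no discrepancy
step 12: r1 = 1 + -1 = 0 -> verified
step 13: r2 = -1 - 7 = -8 -> agrees with the log
step 14: r1 = 0 - -8 = 8 -> verified
step 15: r2 = -8 + 8 = 0 -> in agreement
step 16: r3 = 7 - 0 = 7 -> checks out
All steps check out; nothing to correct.

no error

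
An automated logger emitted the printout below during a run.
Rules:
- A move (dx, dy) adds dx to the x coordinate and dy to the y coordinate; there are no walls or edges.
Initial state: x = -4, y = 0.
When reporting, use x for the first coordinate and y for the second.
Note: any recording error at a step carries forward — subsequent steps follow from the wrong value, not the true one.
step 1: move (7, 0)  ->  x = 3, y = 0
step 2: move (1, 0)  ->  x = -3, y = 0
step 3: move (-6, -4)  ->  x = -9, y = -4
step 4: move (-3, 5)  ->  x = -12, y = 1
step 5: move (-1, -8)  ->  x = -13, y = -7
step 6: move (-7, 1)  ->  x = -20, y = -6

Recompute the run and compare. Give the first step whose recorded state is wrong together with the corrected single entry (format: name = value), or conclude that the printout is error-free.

step 2, x = 4

Recomputing the run from the initial state:
step 1: x = 3, y = 0
step 2: x = 4, y = 0
step 3: x = -2, y = -4
step 4: x = -5, y = 1
step 5: x = -6, y = -7
step 6: x = -13, y = -6
The first disagreement with the printout is at step 2, where the value should be x = 4.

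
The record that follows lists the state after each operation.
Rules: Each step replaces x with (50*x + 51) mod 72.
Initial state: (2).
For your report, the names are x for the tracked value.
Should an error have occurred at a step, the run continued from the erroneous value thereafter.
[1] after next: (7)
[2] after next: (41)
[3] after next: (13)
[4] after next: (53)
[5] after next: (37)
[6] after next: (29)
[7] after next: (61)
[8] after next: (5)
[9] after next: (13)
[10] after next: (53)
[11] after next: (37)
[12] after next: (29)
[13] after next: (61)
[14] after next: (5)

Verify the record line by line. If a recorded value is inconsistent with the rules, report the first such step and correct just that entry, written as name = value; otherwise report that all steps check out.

no error

Recomputing the run from the initial state:
step 1: x = 7
step 2: x = 41
step 3: x = 13
step 4: x = 53
step 5: x = 37
step 6: x = 29
step 7: x = 61
step 8: x = 5
step 9: x = 13
step 10: x = 53
step 11: x = 37
step 12: x = 29
step 13: x = 61
step 14: x = 5
This matches the record at every step.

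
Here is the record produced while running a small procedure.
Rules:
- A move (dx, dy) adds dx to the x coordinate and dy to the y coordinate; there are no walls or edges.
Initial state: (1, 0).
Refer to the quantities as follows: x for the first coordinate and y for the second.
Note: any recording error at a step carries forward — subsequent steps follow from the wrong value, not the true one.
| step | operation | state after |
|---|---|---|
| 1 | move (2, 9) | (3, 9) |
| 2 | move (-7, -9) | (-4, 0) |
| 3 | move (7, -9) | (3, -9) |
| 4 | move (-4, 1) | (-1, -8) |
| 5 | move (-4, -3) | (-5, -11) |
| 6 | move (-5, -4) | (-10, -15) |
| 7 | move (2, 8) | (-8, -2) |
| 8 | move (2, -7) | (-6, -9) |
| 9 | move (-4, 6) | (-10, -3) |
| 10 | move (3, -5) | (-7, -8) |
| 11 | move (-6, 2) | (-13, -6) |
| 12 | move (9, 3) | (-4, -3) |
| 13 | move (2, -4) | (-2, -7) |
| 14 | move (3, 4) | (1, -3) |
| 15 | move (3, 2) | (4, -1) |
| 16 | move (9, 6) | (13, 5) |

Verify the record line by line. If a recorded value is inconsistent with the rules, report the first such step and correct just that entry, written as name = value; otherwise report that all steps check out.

Step 1: x = 1 + (2) = 3, y = 0 + (9) = 9 — consistent with the record.
Step 2: x = 3 + (-7) = -4, y = 9 + (-9) = 0 — consistent with the record.
Step 3: x = -4 + (7) = 3, y = 0 + (-9) = -9 — confirmed correct.
Step 4: x = 3 + (-4) = -1, y = -9 + (1) = -8 — exactly as logged.
Step 5: x = -1 + (-4) = -5, y = -8 + (-3) = -11 — in agreement.
Step 6: x = -5 + (-5) = -10, y = -11 + (-4) = -15 — matches.
Step 7: x = -10 + (2) = -8, y = -15 + (8) = -7 — the record disagrees here.
So the first discrepancy is step 7, where the right value is y = -7.

step 7, y = -7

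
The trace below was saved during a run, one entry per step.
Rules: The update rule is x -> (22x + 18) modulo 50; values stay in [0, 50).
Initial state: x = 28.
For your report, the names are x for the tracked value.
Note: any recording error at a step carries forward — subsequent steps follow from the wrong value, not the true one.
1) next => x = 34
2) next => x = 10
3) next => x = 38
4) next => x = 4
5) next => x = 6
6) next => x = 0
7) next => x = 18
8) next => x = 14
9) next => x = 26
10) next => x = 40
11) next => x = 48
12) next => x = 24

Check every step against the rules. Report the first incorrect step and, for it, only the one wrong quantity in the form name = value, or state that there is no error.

Step 1: x = (22*28 + 18) mod 50 = 34 — consistent with the trace.
Step 2: x = (22*34 + 18) mod 50 = 16 — this is not what the trace shows.
So the first discrepancy is step 2, where the right value is x = 16.

step 2, x = 16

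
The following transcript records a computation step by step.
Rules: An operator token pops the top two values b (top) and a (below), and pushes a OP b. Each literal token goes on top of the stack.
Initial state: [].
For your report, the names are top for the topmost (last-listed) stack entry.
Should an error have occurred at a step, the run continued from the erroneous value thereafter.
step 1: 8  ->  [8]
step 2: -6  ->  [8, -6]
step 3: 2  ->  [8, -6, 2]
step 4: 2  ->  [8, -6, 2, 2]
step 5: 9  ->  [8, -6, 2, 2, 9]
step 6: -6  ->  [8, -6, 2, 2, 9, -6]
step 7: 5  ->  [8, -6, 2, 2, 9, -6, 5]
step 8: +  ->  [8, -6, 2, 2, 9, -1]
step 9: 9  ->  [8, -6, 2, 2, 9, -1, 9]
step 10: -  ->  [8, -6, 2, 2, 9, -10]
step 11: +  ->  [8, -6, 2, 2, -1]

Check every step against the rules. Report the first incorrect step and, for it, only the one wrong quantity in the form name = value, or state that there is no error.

no error

Recomputing the run from the initial state:
step 1: [8]
step 2: [8, -6]
step 3: [8, -6, 2]
step 4: [8, -6, 2, 2]
step 5: [8, -6, 2, 2, 9]
step 6: [8, -6, 2, 2, 9, -6]
step 7: [8, -6, 2, 2, 9, -6, 5]
step 8: [8, -6, 2, 2, 9, -1]
step 9: [8, -6, 2, 2, 9, -1, 9]
step 10: [8, -6, 2, 2, 9, -10]
step 11: [8, -6, 2, 2, -1]
This matches the transcript at every step.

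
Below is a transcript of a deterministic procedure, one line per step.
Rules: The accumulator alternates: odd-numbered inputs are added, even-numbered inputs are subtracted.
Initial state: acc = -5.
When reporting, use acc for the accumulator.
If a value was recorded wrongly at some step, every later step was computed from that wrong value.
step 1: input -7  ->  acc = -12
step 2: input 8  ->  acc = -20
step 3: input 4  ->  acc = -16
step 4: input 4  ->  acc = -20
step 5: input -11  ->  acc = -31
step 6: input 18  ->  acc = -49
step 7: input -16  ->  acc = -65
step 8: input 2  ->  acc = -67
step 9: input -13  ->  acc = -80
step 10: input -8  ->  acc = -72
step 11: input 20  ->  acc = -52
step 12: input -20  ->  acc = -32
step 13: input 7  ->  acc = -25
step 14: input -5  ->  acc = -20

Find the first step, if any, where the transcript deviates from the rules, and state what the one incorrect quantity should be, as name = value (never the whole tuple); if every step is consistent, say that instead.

Recomputing the run from the initial state:
step 1: acc = -12
step 2: acc = -20
step 3: acc = -16
step 4: acc = -20
step 5: acc = -31
step 6: acc = -49
step 7: acc = -65
step 8: acc = -67
step 9: acc = -80
step 10: acc = -72
step 11: acc = -52
step 12: acc = -32
step 13: acc = -25
step 14: acc = -20
This matches the transcript at every step.

no error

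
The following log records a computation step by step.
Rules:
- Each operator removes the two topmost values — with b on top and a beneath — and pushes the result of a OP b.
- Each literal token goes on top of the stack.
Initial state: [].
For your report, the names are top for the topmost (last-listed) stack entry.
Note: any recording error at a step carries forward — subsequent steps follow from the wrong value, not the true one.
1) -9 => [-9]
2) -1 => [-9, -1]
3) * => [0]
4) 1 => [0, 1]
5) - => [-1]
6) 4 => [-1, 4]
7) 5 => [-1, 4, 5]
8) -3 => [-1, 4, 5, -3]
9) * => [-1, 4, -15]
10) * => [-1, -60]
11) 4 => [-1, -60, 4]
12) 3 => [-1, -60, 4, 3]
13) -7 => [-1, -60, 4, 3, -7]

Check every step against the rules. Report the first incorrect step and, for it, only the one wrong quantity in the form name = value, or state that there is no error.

Recomputing the run from the initial state:
step 1: [-9]
step 2: [-9, -1]
step 3: [9]
step 4: [9, 1]
step 5: [8]
step 6: [8, 4]
step 7: [8, 4, 5]
step 8: [8, 4, 5, -3]
step 9: [8, 4, -15]
step 10: [8, -60]
step 11: [8, -60, 4]
step 12: [8, -60, 4, 3]
step 13: [8, -60, 4, 3, -7]
The first disagreement with the log is at step 3, where the value should be top = 9.

step 3, top = 9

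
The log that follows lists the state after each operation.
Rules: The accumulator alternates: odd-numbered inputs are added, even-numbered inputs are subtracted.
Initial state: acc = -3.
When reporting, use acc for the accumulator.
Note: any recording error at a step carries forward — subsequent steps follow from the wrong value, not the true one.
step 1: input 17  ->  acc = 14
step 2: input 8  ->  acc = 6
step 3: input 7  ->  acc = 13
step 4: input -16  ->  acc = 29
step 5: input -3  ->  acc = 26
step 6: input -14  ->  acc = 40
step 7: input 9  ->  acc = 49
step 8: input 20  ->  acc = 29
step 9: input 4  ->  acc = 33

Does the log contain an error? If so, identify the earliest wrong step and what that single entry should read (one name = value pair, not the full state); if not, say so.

Recomputing the run from the initial state:
step 1: acc = 14
step 2: acc = 6
step 3: acc = 13
step 4: acc = 29
step 5: acc = 26
step 6: acc = 40
step 7: acc = 49
step 8: acc = 29
step 9: acc = 33
This matches the log at every step.

no error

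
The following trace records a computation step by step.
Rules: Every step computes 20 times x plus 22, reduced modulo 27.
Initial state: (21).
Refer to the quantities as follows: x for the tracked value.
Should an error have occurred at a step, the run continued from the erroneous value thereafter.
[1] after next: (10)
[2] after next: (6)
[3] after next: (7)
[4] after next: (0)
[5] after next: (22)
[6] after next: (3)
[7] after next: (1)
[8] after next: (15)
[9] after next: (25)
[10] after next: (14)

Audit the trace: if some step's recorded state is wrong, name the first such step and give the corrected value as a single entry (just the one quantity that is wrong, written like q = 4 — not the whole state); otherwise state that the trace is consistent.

Recomputing the run from the initial state:
step 1: x = 10
step 2: x = 6
step 3: x = 7
step 4: x = 0
step 5: x = 22
step 6: x = 3
step 7: x = 1
step 8: x = 15
step 9: x = 25
step 10: x = 9
The first disagreement with the trace is at step 10, where the value should be x = 9.

step 10, x = 9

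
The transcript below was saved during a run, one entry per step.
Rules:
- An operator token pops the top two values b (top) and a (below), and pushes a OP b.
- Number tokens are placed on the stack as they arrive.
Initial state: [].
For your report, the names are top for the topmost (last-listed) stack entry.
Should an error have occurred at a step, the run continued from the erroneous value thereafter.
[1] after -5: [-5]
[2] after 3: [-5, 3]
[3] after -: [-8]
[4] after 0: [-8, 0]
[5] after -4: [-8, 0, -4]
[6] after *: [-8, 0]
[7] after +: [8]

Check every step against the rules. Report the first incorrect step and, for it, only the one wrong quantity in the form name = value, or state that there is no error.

step 7, top = -8

Recomputing the run from the initial state:
step 1: [-5]
step 2: [-5, 3]
step 3: [-8]
step 4: [-8, 0]
step 5: [-8, 0, -4]
step 6: [-8, 0]
step 7: [-8]
The first disagreement with the transcript is at step 7, where the value should be top = -8.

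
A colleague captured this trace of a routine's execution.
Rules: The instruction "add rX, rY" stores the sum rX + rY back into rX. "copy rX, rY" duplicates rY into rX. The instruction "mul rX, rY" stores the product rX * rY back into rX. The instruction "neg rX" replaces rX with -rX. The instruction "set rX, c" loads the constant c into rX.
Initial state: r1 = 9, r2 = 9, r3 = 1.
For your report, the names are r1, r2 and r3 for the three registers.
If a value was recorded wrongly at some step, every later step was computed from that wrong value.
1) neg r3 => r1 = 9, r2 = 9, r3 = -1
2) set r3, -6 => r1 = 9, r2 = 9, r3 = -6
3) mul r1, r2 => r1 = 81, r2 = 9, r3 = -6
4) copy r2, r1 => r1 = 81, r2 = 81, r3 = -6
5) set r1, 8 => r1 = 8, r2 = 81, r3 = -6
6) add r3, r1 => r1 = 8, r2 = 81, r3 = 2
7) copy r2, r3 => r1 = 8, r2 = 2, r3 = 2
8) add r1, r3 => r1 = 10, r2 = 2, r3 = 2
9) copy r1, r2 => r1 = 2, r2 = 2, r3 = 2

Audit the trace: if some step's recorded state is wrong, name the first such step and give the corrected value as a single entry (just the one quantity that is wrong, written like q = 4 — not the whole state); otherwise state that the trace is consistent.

no error

Recomputing the run from the initial state:
step 1: r1 = 9, r2 = 9, r3 = -1
step 2: r1 = 9, r2 = 9, r3 = -6
step 3: r1 = 81, r2 = 9, r3 = -6
step 4: r1 = 81, r2 = 81, r3 = -6
step 5: r1 = 8, r2 = 81, r3 = -6
step 6: r1 = 8, r2 = 81, r3 = 2
step 7: r1 = 8, r2 = 2, r3 = 2
step 8: r1 = 10, r2 = 2, r3 = 2
step 9: r1 = 2, r2 = 2, r3 = 2
This matches the trace at every step.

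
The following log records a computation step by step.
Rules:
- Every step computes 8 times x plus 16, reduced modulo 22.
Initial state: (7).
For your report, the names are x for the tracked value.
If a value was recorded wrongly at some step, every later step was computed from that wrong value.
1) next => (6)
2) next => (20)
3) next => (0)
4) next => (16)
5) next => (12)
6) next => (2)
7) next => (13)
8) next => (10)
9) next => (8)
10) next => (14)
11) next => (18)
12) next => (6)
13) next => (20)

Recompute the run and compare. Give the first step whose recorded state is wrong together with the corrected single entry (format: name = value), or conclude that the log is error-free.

1. x = (8*7 + 16) mod 22 = 6 (matches)
2. x = (8*6 + 16) mod 22 = 20 (exactly as logged)
3. x = (8*20 + 16) mod 22 = 0 (checks out)
4. x = (8*0 + 16) mod 22 = 16 (same as recorded)
5. x = (8*16 + 16) mod 22 = 12 (same as recorded)
6. x = (8*12 + 16) mod 22 = 2 (agrees with the log)
7. x = (8*2 + 16) mod 22 = 10 (the recorded entry deviates here)
That makes step 7 the first incorrect line — x = 10 is what it should show.

step 7, x = 10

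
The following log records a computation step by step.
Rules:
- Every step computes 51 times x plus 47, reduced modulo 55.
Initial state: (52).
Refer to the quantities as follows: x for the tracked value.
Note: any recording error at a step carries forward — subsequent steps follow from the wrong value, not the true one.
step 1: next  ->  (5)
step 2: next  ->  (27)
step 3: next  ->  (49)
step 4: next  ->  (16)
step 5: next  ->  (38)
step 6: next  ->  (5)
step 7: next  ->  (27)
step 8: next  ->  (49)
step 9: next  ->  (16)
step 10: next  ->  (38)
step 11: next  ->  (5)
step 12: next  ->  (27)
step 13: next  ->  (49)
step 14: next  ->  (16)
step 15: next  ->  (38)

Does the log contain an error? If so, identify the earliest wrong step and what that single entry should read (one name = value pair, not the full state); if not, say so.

Recomputing the run from the initial state:
step 1: x = 4
step 2: x = 31
step 3: x = 33
step 4: x = 25
step 5: x = 2
step 6: x = 39
step 7: x = 1
step 8: x = 43
step 9: x = 40
step 10: x = 52
step 11: x = 4
step 12: x = 31
step 13: x = 33
step 14: x = 25
step 15: x = 2
The first disagreement with the log is at step 1, where the value should be x = 4.

step 1, x = 4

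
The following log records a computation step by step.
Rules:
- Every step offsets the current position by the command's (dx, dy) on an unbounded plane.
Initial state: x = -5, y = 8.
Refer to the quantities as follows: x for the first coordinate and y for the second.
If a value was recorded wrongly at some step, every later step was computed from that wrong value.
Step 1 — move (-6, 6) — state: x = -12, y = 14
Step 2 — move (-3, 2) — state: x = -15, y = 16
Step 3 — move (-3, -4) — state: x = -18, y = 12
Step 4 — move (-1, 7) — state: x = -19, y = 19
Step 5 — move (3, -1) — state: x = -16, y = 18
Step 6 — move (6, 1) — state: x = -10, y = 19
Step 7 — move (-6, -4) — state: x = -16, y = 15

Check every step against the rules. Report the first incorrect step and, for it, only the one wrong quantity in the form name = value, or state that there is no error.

1. x = -5 + (-6) = -11, y = 8 + (6) = 14 (the log has a different value)
The audit stops at step 1: the recorded entry is wrong and should be x = -11.

step 1, x = -11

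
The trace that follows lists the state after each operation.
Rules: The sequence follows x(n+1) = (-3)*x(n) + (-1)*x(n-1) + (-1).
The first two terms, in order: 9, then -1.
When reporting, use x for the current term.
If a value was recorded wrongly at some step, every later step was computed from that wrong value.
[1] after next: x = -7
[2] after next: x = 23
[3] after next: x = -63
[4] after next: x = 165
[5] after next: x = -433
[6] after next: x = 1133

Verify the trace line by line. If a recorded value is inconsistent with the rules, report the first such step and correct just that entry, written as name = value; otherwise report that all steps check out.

step 1: x = -3*(-1) + (-1)*(9) + (-1) = -7 -> matches
step 2: x = -3*(-7) + (-1)*(-1) + (-1) = 21 -> first mismatch against the trace
That makes step 2 the first incorrect line — x = 21 is what it should show.

step 2, x = 21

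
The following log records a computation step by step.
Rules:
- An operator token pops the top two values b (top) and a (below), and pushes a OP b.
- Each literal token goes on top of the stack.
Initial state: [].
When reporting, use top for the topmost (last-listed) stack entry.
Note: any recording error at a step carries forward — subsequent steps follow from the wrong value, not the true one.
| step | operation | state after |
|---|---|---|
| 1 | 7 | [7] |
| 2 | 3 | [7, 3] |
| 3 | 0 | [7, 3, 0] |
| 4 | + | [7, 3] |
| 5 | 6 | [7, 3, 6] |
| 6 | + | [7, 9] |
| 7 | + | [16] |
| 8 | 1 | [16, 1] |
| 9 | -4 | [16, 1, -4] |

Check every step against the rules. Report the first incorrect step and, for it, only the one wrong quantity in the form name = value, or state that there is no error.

no error

1. push 7: top = 7 (matches)
2. push 3: top = 3 (checks out)
3. push 0: top = 0 (exactly as logged)
4. 3 + 0 = 3 (confirmed correct)
5. push 6: top = 6 (matches)
6. 3 + 6 = 9 (matches)
7. 7 + 9 = 16 (verified)
8. push 1: top = 1 (same as recorded)
9. push -4: top = -4 (verified)
Every step is consistent.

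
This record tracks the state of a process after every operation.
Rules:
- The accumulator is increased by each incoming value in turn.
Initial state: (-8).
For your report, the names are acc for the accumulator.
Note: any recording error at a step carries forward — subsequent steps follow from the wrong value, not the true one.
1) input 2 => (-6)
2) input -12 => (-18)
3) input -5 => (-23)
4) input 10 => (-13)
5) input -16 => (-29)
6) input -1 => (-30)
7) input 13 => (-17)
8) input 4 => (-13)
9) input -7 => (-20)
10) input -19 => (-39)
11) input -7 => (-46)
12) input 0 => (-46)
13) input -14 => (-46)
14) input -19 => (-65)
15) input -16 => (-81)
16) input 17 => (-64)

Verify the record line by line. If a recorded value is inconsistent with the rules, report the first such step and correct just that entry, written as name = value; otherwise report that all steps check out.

step 13, acc = -60

Recomputing the run from the initial state:
step 1: acc = -6
step 2: acc = -18
step 3: acc = -23
step 4: acc = -13
step 5: acc = -29
step 6: acc = -30
step 7: acc = -17
step 8: acc = -13
step 9: acc = -20
step 10: acc = -39
step 11: acc = -46
step 12: acc = -46
step 13: acc = -60
step 14: acc = -79
step 15: acc = -95
step 16: acc = -78
The first disagreement with the record is at step 13, where the value should be acc = -60.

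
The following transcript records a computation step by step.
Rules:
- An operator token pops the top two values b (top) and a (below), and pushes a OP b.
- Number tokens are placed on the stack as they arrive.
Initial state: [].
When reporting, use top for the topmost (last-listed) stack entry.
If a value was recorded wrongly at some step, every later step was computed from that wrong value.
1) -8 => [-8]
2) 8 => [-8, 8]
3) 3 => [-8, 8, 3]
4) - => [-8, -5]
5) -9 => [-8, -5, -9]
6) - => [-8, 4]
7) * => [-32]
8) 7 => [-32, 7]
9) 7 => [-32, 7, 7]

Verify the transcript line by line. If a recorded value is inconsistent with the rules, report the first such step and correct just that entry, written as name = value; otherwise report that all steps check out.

step 4, top = 5

Recomputing the run from the initial state:
step 1: [-8]
step 2: [-8, 8]
step 3: [-8, 8, 3]
step 4: [-8, 5]
step 5: [-8, 5, -9]
step 6: [-8, 14]
step 7: [-112]
step 8: [-112, 7]
step 9: [-112, 7, 7]
The first disagreement with the transcript is at step 4, where the value should be top = 5.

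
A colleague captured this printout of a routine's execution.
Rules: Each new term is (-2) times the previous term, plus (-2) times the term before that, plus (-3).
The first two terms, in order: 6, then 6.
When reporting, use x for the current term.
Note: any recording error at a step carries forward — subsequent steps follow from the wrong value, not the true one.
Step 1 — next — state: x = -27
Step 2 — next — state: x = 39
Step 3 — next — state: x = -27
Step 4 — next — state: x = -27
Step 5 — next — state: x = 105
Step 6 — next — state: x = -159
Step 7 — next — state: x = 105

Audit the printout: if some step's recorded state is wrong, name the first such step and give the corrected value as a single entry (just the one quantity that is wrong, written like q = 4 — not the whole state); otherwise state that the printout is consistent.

no error

1. x = -2*(6) + (-2)*(6) + (-3) = -27 (checks out)
2. x = -2*(-27) + (-2)*(6) + (-3) = 39 (verified)
3. x = -2*(39) + (-2)*(-27) + (-3) = -27 (matches)
4. x = -2*(-27) + (-2)*(39) + (-3) = -27 (in agreement)
5. x = -2*(-27) + (-2)*(-27) + (-3) = 105 (consistent with the printout)
6. x = -2*(105) + (-2)*(-27) + (-3) = -159 (no discrepancy)
7. x = -2*(-159) + (-2)*(105) + (-3) = 105 (consistent with the printout)
Nothing is out of place; the run is error-free.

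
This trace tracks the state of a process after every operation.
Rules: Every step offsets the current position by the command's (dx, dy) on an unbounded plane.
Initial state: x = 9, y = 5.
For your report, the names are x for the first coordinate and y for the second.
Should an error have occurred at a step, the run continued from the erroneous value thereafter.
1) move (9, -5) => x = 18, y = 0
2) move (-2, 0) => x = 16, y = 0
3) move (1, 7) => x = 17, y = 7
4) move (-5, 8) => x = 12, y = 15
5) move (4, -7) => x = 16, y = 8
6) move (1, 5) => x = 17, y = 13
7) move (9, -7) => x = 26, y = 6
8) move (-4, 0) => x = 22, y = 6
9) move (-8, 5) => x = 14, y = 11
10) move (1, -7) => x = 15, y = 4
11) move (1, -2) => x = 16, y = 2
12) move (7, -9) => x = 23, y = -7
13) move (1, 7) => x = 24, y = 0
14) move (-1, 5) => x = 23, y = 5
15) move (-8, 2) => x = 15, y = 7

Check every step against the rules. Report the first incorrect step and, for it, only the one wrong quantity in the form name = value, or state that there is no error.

no error

step 1: x = 9 + (9) = 18, y = 5 + (-5) = 0 -> verified
step 2: x = 18 + (-2) = 16, y = 0 + (0) = 0 -> consistent with the trace
step 3: x = 16 + (1) = 17, y = 0 + (7) = 7 -> agrees with the trace
step 4: x = 17 + (-5) = 12, y = 7 + (8) = 15 -> no discrepancy
step 5: x = 12 + (4) = 16, y = 15 + (-7) = 8 -> no discrepancy
step 6: x = 16 + (1) = 17, y = 8 + (5) = 13 -> no discrepancy
step 7: x = 17 + (9) = 26, y = 13 + (-7) = 6 -> same as recorded
step 8: x = 26 + (-4) = 22, y = 6 + (0) = 6 -> agrees with the trace
step 9: x = 22 + (-8) = 14, y = 6 + (5) = 11 -> matches
step 10: x = 14 + (1) = 15, y = 11 + (-7) = 4 -> in agreement
step 11: x = 15 + (1) = 16, y = 4 + (-2) = 2 -> confirmed correct
step 12: x = 16 + (7) = 23, y = 2 + (-9) = -7 -> matches
step 13: x = 23 + (1) = 24, y = -7 + (7) = 0 -> matches
step 14: x = 24 + (-1) = 23, y = 0 + (5) = 5 -> confirmed correct
step 15: x = 23 + (-8) = 15, y = 5 + (2) = 7 -> agrees with the trace
The recomputation confirms every line.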